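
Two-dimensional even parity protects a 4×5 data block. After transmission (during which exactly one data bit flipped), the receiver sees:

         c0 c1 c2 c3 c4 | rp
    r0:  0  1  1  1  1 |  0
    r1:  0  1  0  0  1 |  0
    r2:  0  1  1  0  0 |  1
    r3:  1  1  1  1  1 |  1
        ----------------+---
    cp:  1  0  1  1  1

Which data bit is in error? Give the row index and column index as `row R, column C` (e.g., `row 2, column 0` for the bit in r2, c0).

Recompute each row's even parity and compare to rp:
  r0: data parity 0, sent rp 0 → ok
  r1: data parity 0, sent rp 0 → ok
  r2: data parity 0, sent rp 1 → mismatch
  r3: data parity 1, sent rp 1 → ok
Recompute each column's even parity and compare to cp:
  c0: data parity 1, sent cp 1 → ok
  c1: data parity 0, sent cp 0 → ok
  c2: data parity 1, sent cp 1 → ok
  c3: data parity 0, sent cp 1 → mismatch
  c4: data parity 1, sent cp 1 → ok
Exactly one row (r2) and one column (c3) fail → the flipped bit is at their intersection.

row 2, column 3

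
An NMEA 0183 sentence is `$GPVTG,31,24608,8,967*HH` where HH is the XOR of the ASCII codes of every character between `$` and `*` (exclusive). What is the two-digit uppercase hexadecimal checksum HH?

68

XOR the ASCII codes of the payload characters:
  'G' = 0x47 → acc = 0x47
  'P' = 0x50 → acc = 0x17
  'V' = 0x56 → acc = 0x41
  'T' = 0x54 → acc = 0x15
  'G' = 0x47 → acc = 0x52
  ',' = 0x2C → acc = 0x7E
  '3' = 0x33 → acc = 0x4D
  '1' = 0x31 → acc = 0x7C
  ',' = 0x2C → acc = 0x50
  '2' = 0x32 → acc = 0x62
  '4' = 0x34 → acc = 0x56
  '6' = 0x36 → acc = 0x60
  '0' = 0x30 → acc = 0x50
  '8' = 0x38 → acc = 0x68
  ',' = 0x2C → acc = 0x44
  '8' = 0x38 → acc = 0x7C
  ',' = 0x2C → acc = 0x50
  '9' = 0x39 → acc = 0x69
  '6' = 0x36 → acc = 0x5F
  '7' = 0x37 → acc = 0x68
Checksum = 0x68.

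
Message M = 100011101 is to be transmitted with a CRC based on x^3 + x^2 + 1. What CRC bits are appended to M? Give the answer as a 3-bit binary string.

110

Append 3 zeros: 100011101000. Divide by 1101 (XOR where the leading bit is 1):
  pos 0: 1000 XOR 1101 = 0101
  pos 1: 1011 XOR 1101 = 0110
  pos 2: 1101 XOR 1101 = 0000
  pos 6: 1010 XOR 1101 = 0111
  pos 7: 1110 XOR 1101 = 0011
Remainder (last 3 bits) = 110. This is the CRC / FCS.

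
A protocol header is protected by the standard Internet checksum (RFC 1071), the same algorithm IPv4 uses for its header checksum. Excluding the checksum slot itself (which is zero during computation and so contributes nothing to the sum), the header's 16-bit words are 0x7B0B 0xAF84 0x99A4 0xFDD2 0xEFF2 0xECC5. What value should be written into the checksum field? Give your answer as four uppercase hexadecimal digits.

One's-complement addition (fold any carry out of bit 15 back into bit 0):
  0x7B0B + 0xAF84 = 0x12A8F → wrap carry → 0x2A90
  0x2A90 + 0x99A4 = 0x0C434
  0xC434 + 0xFDD2 = 0x1C206 → wrap carry → 0xC207
  0xC207 + 0xEFF2 = 0x1B1F9 → wrap carry → 0xB1FA
  0xB1FA + 0xECC5 = 0x19EBF → wrap carry → 0x9EC0
One's-complement sum = 0x9EC0.
Checksum = ~0x9EC0 & 0xFFFF = 0x613F.

613F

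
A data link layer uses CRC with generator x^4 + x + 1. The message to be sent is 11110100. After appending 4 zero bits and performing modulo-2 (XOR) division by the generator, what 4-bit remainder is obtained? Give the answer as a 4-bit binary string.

Append 4 zeros: 111101000000. Divide by 10011 (XOR where the leading bit is 1):
  pos 0: 11110 XOR 10011 = 01101
  pos 1: 11011 XOR 10011 = 01000
  pos 2: 10000 XOR 10011 = 00011
  pos 5: 11000 XOR 10011 = 01011
  pos 6: 10110 XOR 10011 = 00101
Remainder (last 4 bits) = 1010. This is the CRC / FCS.

1010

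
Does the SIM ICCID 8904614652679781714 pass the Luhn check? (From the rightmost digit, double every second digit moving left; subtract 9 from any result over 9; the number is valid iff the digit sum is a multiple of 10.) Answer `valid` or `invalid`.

From the right, keep odd positions and double even positions (subtract 9 from any doubled value over 9):
  doubled (positions 2,4,...): 2 2 5 5 4 3 2 8 9 → sum 40
  kept (positions 1,3,...): 4 7 8 9 6 5 4 6 0 8 → sum 57
Total = 97.
97 mod 10 = 7, so the number is invalid.

invalid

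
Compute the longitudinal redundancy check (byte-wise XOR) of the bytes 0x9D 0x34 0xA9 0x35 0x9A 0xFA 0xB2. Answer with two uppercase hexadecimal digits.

XOR the bytes together:
  start with 0x9D
  0x9D ⊕ 0x34 = 0xA9
  0xA9 ⊕ 0xA9 = 0x00
  0x00 ⊕ 0x35 = 0x35
  0x35 ⊕ 0x9A = 0xAF
  0xAF ⊕ 0xFA = 0x55
  0x55 ⊕ 0xB2 = 0xE7

E7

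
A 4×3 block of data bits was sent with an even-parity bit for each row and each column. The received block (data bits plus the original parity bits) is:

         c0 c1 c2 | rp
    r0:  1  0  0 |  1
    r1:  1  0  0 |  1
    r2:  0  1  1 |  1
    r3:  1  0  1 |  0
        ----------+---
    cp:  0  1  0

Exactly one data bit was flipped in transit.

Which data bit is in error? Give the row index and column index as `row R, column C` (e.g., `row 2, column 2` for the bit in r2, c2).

row 2, column 0

Recompute each row's even parity and compare to rp:
  r0: data parity 1, sent rp 1 → ok
  r1: data parity 1, sent rp 1 → ok
  r2: data parity 0, sent rp 1 → mismatch
  r3: data parity 0, sent rp 0 → ok
Recompute each column's even parity and compare to cp:
  c0: data parity 1, sent cp 0 → mismatch
  c1: data parity 1, sent cp 1 → ok
  c2: data parity 0, sent cp 0 → ok
Exactly one row (r2) and one column (c0) fail → the flipped bit is at their intersection.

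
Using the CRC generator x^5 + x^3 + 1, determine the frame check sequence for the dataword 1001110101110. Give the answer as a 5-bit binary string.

Append 5 zeros: 100111010111000000. Divide by 101001 (XOR where the leading bit is 1):
  pos 0: 100111 XOR 101001 = 001110
  pos 2: 111001 XOR 101001 = 010000
  pos 3: 100000 XOR 101001 = 001001
  pos 5: 100111 XOR 101001 = 001110
  pos 7: 111010 XOR 101001 = 010011
  pos 8: 100110 XOR 101001 = 001111
  pos 10: 111100 XOR 101001 = 010101
  pos 11: 101010 XOR 101001 = 000011
Remainder (last 5 bits) = 00110. This is the CRC / FCS.

00110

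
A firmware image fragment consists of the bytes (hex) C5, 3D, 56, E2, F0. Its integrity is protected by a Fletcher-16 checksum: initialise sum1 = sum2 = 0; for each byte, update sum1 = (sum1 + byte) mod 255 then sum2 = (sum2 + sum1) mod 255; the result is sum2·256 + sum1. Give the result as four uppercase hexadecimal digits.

8B2D

Running sums (mod 255):
  after byte 0 (C5): sum1=197, sum2=197
  after byte 1 (3D): sum1=3, sum2=200
  after byte 2 (56): sum1=89, sum2=34
  after byte 3 (E2): sum1=60, sum2=94
  after byte 4 (F0): sum1=45, sum2=139
Checksum = sum2·256 + sum1 = 139·256 + 45 = 35629 = 0x8B2D.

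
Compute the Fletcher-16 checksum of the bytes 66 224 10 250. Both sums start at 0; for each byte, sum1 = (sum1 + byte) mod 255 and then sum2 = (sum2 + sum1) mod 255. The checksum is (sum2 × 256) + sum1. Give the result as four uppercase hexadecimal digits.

BA28

Running sums (mod 255):
  after byte 0 (66): sum1=66, sum2=66
  after byte 1 (224): sum1=35, sum2=101
  after byte 2 (10): sum1=45, sum2=146
  after byte 3 (250): sum1=40, sum2=186
Checksum = sum2·256 + sum1 = 186·256 + 40 = 47656 = 0xBA28.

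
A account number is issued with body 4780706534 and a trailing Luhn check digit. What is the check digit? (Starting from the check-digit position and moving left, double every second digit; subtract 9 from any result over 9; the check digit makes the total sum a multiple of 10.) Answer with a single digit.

8

Partial digits right→left: 4 3 5 6 0 7 0 8 7 4
Double every second digit counting from the check-digit position (so the 1st, 3rd, 5th, ... of the partial from the right).
  doubled (with −9 where >9): 8 1 0 0 5 → sum 14
  kept as-is: 3 6 7 8 4 → sum 28
Total = 14 + 28 = 42.
Check digit = (10 − (42 mod 10)) mod 10 = 8.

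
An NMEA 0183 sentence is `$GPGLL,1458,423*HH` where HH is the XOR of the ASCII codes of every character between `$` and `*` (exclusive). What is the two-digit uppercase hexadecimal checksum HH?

6D

XOR the ASCII codes of the payload characters:
  'G' = 0x47 → acc = 0x47
  'P' = 0x50 → acc = 0x17
  'G' = 0x47 → acc = 0x50
  'L' = 0x4C → acc = 0x1C
  'L' = 0x4C → acc = 0x50
  ',' = 0x2C → acc = 0x7C
  '1' = 0x31 → acc = 0x4D
  '4' = 0x34 → acc = 0x79
  '5' = 0x35 → acc = 0x4C
  '8' = 0x38 → acc = 0x74
  ',' = 0x2C → acc = 0x58
  '4' = 0x34 → acc = 0x6C
  '2' = 0x32 → acc = 0x5E
  '3' = 0x33 → acc = 0x6D
Checksum = 0x6D.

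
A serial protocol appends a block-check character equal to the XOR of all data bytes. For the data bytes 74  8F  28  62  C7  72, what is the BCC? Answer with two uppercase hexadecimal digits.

04

XOR the bytes together:
  start with 0x74
  0x74 ⊕ 0x8F = 0xFB
  0xFB ⊕ 0x28 = 0xD3
  0xD3 ⊕ 0x62 = 0xB1
  0xB1 ⊕ 0xC7 = 0x76
  0x76 ⊕ 0x72 = 0x04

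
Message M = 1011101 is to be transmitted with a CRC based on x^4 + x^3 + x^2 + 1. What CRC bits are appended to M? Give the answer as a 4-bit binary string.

Append 4 zeros: 10111010000. Divide by 11101 (XOR where the leading bit is 1):
  pos 0: 10111 XOR 11101 = 01010
  pos 1: 10100 XOR 11101 = 01001
  pos 2: 10011 XOR 11101 = 01110
  pos 3: 11100 XOR 11101 = 00001
Remainder (last 4 bits) = 1000. This is the CRC / FCS.

1000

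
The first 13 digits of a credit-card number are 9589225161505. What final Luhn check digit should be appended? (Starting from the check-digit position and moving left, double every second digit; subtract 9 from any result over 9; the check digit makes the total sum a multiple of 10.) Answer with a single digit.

Partial digits right→left: 5 0 5 1 6 1 5 2 2 9 8 5 9
Double every second digit counting from the check-digit position (so the 1st, 3rd, 5th, ... of the partial from the right).
  doubled (with −9 where >9): 1 1 3 1 4 7 9 → sum 26
  kept as-is: 0 1 1 2 9 5 → sum 18
Total = 26 + 18 = 44.
Check digit = (10 − (44 mod 10)) mod 10 = 6.

6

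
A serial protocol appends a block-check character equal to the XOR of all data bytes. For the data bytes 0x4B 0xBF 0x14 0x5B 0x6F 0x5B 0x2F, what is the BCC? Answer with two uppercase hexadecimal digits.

XOR the bytes together:
  start with 0x4B
  0x4B ⊕ 0xBF = 0xF4
  0xF4 ⊕ 0x14 = 0xE0
  0xE0 ⊕ 0x5B = 0xBB
  0xBB ⊕ 0x6F = 0xD4
  0xD4 ⊕ 0x5B = 0x8F
  0x8F ⊕ 0x2F = 0xA0

A0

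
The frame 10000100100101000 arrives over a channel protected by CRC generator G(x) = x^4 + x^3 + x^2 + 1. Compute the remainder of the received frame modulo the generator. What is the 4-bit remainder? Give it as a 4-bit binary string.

Modulo-2 division of 10000100100101000 by 11101:
  pos 0: 10000 XOR 11101 = 01101
  pos 1: 11011 XOR 11101 = 00110
  pos 3: 11000 XOR 11101 = 00101
  pos 5: 10110 XOR 11101 = 01011
  pos 6: 10110 XOR 11101 = 01011
  pos 7: 10111 XOR 11101 = 01010
  pos 8: 10100 XOR 11101 = 01001
  pos 9: 10011 XOR 11101 = 01110
  pos 10: 11100 XOR 11101 = 00001
Remainder = 0100 (nonzero — an error is detected).

0100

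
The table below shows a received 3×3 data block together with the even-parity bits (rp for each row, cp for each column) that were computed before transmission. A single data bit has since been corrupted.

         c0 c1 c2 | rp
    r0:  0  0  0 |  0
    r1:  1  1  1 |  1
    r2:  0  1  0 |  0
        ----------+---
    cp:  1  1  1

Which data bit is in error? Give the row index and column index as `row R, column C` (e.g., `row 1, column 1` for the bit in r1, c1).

Recompute each row's even parity and compare to rp:
  r0: data parity 0, sent rp 0 → ok
  r1: data parity 1, sent rp 1 → ok
  r2: data parity 1, sent rp 0 → mismatch
Recompute each column's even parity and compare to cp:
  c0: data parity 1, sent cp 1 → ok
  c1: data parity 0, sent cp 1 → mismatch
  c2: data parity 1, sent cp 1 → ok
Exactly one row (r2) and one column (c1) fail → the flipped bit is at their intersection.

row 2, column 1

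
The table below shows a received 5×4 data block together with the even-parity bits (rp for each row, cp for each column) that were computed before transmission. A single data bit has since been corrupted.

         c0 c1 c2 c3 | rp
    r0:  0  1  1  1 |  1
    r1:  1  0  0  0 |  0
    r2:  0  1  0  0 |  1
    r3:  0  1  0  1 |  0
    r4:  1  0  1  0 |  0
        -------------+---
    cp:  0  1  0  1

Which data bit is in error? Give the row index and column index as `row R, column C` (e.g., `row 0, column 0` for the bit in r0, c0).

Recompute each row's even parity and compare to rp:
  r0: data parity 1, sent rp 1 → ok
  r1: data parity 1, sent rp 0 → mismatch
  r2: data parity 1, sent rp 1 → ok
  r3: data parity 0, sent rp 0 → ok
  r4: data parity 0, sent rp 0 → ok
Recompute each column's even parity and compare to cp:
  c0: data parity 0, sent cp 0 → ok
  c1: data parity 1, sent cp 1 → ok
  c2: data parity 0, sent cp 0 → ok
  c3: data parity 0, sent cp 1 → mismatch
Exactly one row (r1) and one column (c3) fail → the flipped bit is at their intersection.

row 1, column 3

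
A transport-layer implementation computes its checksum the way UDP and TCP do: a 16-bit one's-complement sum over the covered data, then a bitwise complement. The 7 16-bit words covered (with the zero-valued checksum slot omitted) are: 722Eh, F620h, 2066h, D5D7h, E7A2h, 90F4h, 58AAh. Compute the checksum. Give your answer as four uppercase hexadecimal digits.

D030

One's-complement addition (fold any carry out of bit 15 back into bit 0):
  0x722E + 0xF620 = 0x1684E → wrap carry → 0x684F
  0x684F + 0x2066 = 0x088B5
  0x88B5 + 0xD5D7 = 0x15E8C → wrap carry → 0x5E8D
  0x5E8D + 0xE7A2 = 0x1462F → wrap carry → 0x4630
  0x4630 + 0x90F4 = 0x0D724
  0xD724 + 0x58AA = 0x12FCE → wrap carry → 0x2FCF
One's-complement sum = 0x2FCF.
Checksum = ~0x2FCF & 0xFFFF = 0xD030.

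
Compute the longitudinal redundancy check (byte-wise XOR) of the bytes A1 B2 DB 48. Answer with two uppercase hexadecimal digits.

XOR the bytes together:
  start with 0xA1
  0xA1 ⊕ 0xB2 = 0x13
  0x13 ⊕ 0xDB = 0xC8
  0xC8 ⊕ 0x48 = 0x80

80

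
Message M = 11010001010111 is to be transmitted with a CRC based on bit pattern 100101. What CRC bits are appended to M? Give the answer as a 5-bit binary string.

01001

Append 5 zeros: 1101000101011100000. Divide by 100101 (XOR where the leading bit is 1):
  pos 0: 110100 XOR 100101 = 010001
  pos 1: 100010 XOR 100101 = 000111
  pos 4: 111101 XOR 100101 = 011000
  pos 5: 110000 XOR 100101 = 010101
  pos 6: 101011 XOR 100101 = 001110
  pos 8: 111011 XOR 100101 = 011110
  pos 9: 111100 XOR 100101 = 011001
  pos 10: 110010 XOR 100101 = 010111
  pos 11: 101110 XOR 100101 = 001011
  pos 13: 101100 XOR 100101 = 001001
Remainder (last 5 bits) = 01001. This is the CRC / FCS.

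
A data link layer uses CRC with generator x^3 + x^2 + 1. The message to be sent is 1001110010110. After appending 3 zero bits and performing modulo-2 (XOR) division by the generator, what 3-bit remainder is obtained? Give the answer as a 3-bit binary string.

Append 3 zeros: 1001110010110000. Divide by 1101 (XOR where the leading bit is 1):
  pos 0: 1001 XOR 1101 = 0100
  pos 1: 1001 XOR 1101 = 0100
  pos 2: 1001 XOR 1101 = 0100
  pos 3: 1000 XOR 1101 = 0101
  pos 4: 1010 XOR 1101 = 0111
  pos 5: 1111 XOR 1101 = 0010
  pos 7: 1001 XOR 1101 = 0100
  pos 8: 1001 XOR 1101 = 0100
  pos 9: 1000 XOR 1101 = 0101
  pos 10: 1010 XOR 1101 = 0111
  pos 11: 1110 XOR 1101 = 0011
Remainder (last 3 bits) = 110. This is the CRC / FCS.

110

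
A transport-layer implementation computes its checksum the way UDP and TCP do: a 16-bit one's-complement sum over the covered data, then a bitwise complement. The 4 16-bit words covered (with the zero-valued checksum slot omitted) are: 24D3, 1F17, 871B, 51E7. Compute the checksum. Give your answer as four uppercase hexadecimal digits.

One's-complement addition (fold any carry out of bit 15 back into bit 0):
  0x24D3 + 0x1F17 = 0x043EA
  0x43EA + 0x871B = 0x0CB05
  0xCB05 + 0x51E7 = 0x11CEC → wrap carry → 0x1CED
One's-complement sum = 0x1CED.
Checksum = ~0x1CED & 0xFFFF = 0xE312.

E312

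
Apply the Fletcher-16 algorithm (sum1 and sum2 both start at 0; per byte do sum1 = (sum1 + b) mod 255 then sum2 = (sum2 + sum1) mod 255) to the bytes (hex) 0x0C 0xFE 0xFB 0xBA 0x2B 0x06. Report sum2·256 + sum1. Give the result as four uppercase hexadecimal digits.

BFF2

Running sums (mod 255):
  after byte 0 (0x0C): sum1=12, sum2=12
  after byte 1 (0xFE): sum1=11, sum2=23
  after byte 2 (0xFB): sum1=7, sum2=30
  after byte 3 (0xBA): sum1=193, sum2=223
  after byte 4 (0x2B): sum1=236, sum2=204
  after byte 5 (0x06): sum1=242, sum2=191
Checksum = sum2·256 + sum1 = 191·256 + 242 = 49138 = 0xBFF2.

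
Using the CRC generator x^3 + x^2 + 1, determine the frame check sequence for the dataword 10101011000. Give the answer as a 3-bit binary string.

010

Append 3 zeros: 10101011000000. Divide by 1101 (XOR where the leading bit is 1):
  pos 0: 1010 XOR 1101 = 0111
  pos 1: 1111 XOR 1101 = 0010
  pos 3: 1001 XOR 1101 = 0100
  pos 4: 1001 XOR 1101 = 0100
  pos 5: 1000 XOR 1101 = 0101
  pos 6: 1010 XOR 1101 = 0111
  pos 7: 1110 XOR 1101 = 0011
  pos 9: 1100 XOR 1101 = 0001
Remainder (last 3 bits) = 010. This is the CRC / FCS.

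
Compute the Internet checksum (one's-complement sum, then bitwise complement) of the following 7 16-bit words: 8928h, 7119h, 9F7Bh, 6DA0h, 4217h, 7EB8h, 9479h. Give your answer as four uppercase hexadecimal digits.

A358

One's-complement addition (fold any carry out of bit 15 back into bit 0):
  0x8928 + 0x7119 = 0x0FA41
  0xFA41 + 0x9F7B = 0x199BC → wrap carry → 0x99BD
  0x99BD + 0x6DA0 = 0x1075D → wrap carry → 0x075E
  0x075E + 0x4217 = 0x04975
  0x4975 + 0x7EB8 = 0x0C82D
  0xC82D + 0x9479 = 0x15CA6 → wrap carry → 0x5CA7
One's-complement sum = 0x5CA7.
Checksum = ~0x5CA7 & 0xFFFF = 0xA358.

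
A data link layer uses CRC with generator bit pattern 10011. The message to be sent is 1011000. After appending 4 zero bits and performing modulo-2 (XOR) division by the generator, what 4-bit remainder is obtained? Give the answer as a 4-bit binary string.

1001

Append 4 zeros: 10110000000. Divide by 10011 (XOR where the leading bit is 1):
  pos 0: 10110 XOR 10011 = 00101
  pos 2: 10100 XOR 10011 = 00111
  pos 4: 11100 XOR 10011 = 01111
  pos 5: 11110 XOR 10011 = 01101
  pos 6: 11010 XOR 10011 = 01001
Remainder (last 4 bits) = 1001. This is the CRC / FCS.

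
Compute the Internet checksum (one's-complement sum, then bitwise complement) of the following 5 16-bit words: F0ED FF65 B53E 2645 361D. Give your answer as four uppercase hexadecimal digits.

One's-complement addition (fold any carry out of bit 15 back into bit 0):
  0xF0ED + 0xFF65 = 0x1F052 → wrap carry → 0xF053
  0xF053 + 0xB53E = 0x1A591 → wrap carry → 0xA592
  0xA592 + 0x2645 = 0x0CBD7
  0xCBD7 + 0x361D = 0x101F4 → wrap carry → 0x01F5
One's-complement sum = 0x01F5.
Checksum = ~0x01F5 & 0xFFFF = 0xFE0A.

FE0A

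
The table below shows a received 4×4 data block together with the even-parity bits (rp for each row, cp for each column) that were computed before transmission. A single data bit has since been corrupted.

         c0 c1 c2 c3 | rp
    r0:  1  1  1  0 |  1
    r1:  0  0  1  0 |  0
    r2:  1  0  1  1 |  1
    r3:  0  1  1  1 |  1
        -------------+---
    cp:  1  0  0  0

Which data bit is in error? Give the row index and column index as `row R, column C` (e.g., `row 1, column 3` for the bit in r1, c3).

Recompute each row's even parity and compare to rp:
  r0: data parity 1, sent rp 1 → ok
  r1: data parity 1, sent rp 0 → mismatch
  r2: data parity 1, sent rp 1 → ok
  r3: data parity 1, sent rp 1 → ok
Recompute each column's even parity and compare to cp:
  c0: data parity 0, sent cp 1 → mismatch
  c1: data parity 0, sent cp 0 → ok
  c2: data parity 0, sent cp 0 → ok
  c3: data parity 0, sent cp 0 → ok
Exactly one row (r1) and one column (c0) fail → the flipped bit is at their intersection.

row 1, column 0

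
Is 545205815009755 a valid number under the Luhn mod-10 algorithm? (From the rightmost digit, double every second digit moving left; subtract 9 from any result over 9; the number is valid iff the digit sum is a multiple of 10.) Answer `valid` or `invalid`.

From the right, keep odd positions and double even positions (subtract 9 from any doubled value over 9):
  doubled (positions 2,4,...): 1 9 0 2 1 4 8 → sum 25
  kept (positions 1,3,...): 5 7 0 5 8 0 5 5 → sum 35
Total = 60.
60 mod 10 = 0, so the number is valid.

valid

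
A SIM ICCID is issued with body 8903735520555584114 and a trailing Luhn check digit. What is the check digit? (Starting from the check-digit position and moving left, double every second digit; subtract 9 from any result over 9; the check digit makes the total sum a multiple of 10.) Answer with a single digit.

9

Partial digits right→left: 4 1 1 4 8 5 5 5 5 0 2 5 5 3 7 3 0 9 8
Double every second digit counting from the check-digit position (so the 1st, 3rd, 5th, ... of the partial from the right).
  doubled (with −9 where >9): 8 2 7 1 1 4 1 5 0 7 → sum 36
  kept as-is: 1 4 5 5 0 5 3 3 9 → sum 35
Total = 36 + 35 = 71.
Check digit = (10 − (71 mod 10)) mod 10 = 9.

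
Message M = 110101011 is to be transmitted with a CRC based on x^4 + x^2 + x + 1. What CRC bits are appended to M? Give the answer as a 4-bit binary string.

0101

Append 4 zeros: 1101010110000. Divide by 10111 (XOR where the leading bit is 1):
  pos 0: 11010 XOR 10111 = 01101
  pos 1: 11011 XOR 10111 = 01100
  pos 2: 11000 XOR 10111 = 01111
  pos 3: 11111 XOR 10111 = 01000
  pos 4: 10001 XOR 10111 = 00110
  pos 6: 11000 XOR 10111 = 01111
  pos 7: 11110 XOR 10111 = 01001
  pos 8: 10010 XOR 10111 = 00101
Remainder (last 4 bits) = 0101. This is the CRC / FCS.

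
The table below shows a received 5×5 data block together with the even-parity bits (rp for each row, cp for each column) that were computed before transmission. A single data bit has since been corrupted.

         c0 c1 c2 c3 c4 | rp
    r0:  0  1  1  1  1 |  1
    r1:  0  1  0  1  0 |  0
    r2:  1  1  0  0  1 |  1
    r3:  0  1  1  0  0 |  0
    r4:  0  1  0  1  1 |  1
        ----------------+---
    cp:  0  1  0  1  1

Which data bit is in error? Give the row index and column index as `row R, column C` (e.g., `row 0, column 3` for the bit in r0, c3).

Recompute each row's even parity and compare to rp:
  r0: data parity 0, sent rp 1 → mismatch
  r1: data parity 0, sent rp 0 → ok
  r2: data parity 1, sent rp 1 → ok
  r3: data parity 0, sent rp 0 → ok
  r4: data parity 1, sent rp 1 → ok
Recompute each column's even parity and compare to cp:
  c0: data parity 1, sent cp 0 → mismatch
  c1: data parity 1, sent cp 1 → ok
  c2: data parity 0, sent cp 0 → ok
  c3: data parity 1, sent cp 1 → ok
  c4: data parity 1, sent cp 1 → ok
Exactly one row (r0) and one column (c0) fail → the flipped bit is at their intersection.

row 0, column 0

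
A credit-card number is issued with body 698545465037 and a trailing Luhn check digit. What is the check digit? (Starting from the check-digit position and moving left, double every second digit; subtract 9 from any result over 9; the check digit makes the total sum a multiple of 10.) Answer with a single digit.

1

Partial digits right→left: 7 3 0 5 6 4 5 4 5 8 9 6
Double every second digit counting from the check-digit position (so the 1st, 3rd, 5th, ... of the partial from the right).
  doubled (with −9 where >9): 5 0 3 1 1 9 → sum 19
  kept as-is: 3 5 4 4 8 6 → sum 30
Total = 19 + 30 = 49.
Check digit = (10 − (49 mod 10)) mod 10 = 1.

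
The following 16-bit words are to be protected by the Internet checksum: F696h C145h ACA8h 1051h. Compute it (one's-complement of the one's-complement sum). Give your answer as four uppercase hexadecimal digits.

8B29

One's-complement addition (fold any carry out of bit 15 back into bit 0):
  0xF696 + 0xC145 = 0x1B7DB → wrap carry → 0xB7DC
  0xB7DC + 0xACA8 = 0x16484 → wrap carry → 0x6485
  0x6485 + 0x1051 = 0x074D6
One's-complement sum = 0x74D6.
Checksum = ~0x74D6 & 0xFFFF = 0x8B29.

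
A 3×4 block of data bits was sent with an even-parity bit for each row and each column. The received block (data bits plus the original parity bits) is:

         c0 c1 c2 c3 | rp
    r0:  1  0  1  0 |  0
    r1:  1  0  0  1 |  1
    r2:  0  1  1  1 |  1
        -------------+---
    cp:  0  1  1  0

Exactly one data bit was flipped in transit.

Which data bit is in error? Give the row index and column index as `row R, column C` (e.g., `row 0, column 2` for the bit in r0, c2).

row 1, column 2

Recompute each row's even parity and compare to rp:
  r0: data parity 0, sent rp 0 → ok
  r1: data parity 0, sent rp 1 → mismatch
  r2: data parity 1, sent rp 1 → ok
Recompute each column's even parity and compare to cp:
  c0: data parity 0, sent cp 0 → ok
  c1: data parity 1, sent cp 1 → ok
  c2: data parity 0, sent cp 1 → mismatch
  c3: data parity 0, sent cp 0 → ok
Exactly one row (r1) and one column (c2) fail → the flipped bit is at their intersection.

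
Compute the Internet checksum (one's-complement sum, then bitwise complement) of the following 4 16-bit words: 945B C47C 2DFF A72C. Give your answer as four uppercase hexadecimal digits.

One's-complement addition (fold any carry out of bit 15 back into bit 0):
  0x945B + 0xC47C = 0x158D7 → wrap carry → 0x58D8
  0x58D8 + 0x2DFF = 0x086D7
  0x86D7 + 0xA72C = 0x12E03 → wrap carry → 0x2E04
One's-complement sum = 0x2E04.
Checksum = ~0x2E04 & 0xFFFF = 0xD1FB.

D1FB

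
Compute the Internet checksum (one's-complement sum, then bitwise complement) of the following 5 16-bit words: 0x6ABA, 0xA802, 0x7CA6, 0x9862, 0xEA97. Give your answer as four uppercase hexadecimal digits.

EDA1

One's-complement addition (fold any carry out of bit 15 back into bit 0):
  0x6ABA + 0xA802 = 0x112BC → wrap carry → 0x12BD
  0x12BD + 0x7CA6 = 0x08F63
  0x8F63 + 0x9862 = 0x127C5 → wrap carry → 0x27C6
  0x27C6 + 0xEA97 = 0x1125D → wrap carry → 0x125E
One's-complement sum = 0x125E.
Checksum = ~0x125E & 0xFFFF = 0xEDA1.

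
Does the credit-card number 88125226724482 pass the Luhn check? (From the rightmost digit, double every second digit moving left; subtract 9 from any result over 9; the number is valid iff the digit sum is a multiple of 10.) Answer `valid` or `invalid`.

valid

From the right, keep odd positions and double even positions (subtract 9 from any doubled value over 9):
  doubled (positions 2,4,...): 7 8 5 4 1 2 7 → sum 34
  kept (positions 1,3,...): 2 4 2 6 2 2 8 → sum 26
Total = 60.
60 mod 10 = 0, so the number is valid.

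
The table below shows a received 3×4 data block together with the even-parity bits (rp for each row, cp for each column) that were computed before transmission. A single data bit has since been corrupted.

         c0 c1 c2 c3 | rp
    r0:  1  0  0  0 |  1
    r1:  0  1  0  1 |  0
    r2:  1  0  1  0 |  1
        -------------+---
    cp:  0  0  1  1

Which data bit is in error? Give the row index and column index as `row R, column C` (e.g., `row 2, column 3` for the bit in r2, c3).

Recompute each row's even parity and compare to rp:
  r0: data parity 1, sent rp 1 → ok
  r1: data parity 0, sent rp 0 → ok
  r2: data parity 0, sent rp 1 → mismatch
Recompute each column's even parity and compare to cp:
  c0: data parity 0, sent cp 0 → ok
  c1: data parity 1, sent cp 0 → mismatch
  c2: data parity 1, sent cp 1 → ok
  c3: data parity 1, sent cp 1 → ok
Exactly one row (r2) and one column (c1) fail → the flipped bit is at their intersection.

row 2, column 1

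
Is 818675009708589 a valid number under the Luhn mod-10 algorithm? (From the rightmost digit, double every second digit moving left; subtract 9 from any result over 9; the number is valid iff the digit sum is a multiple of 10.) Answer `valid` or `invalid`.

invalid

From the right, keep odd positions and double even positions (subtract 9 from any doubled value over 9):
  doubled (positions 2,4,...): 7 7 5 0 1 3 2 → sum 25
  kept (positions 1,3,...): 9 5 0 9 0 7 8 8 → sum 46
Total = 71.
71 mod 10 = 1, so the number is invalid.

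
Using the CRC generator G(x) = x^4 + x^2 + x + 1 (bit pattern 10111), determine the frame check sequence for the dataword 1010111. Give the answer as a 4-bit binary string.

1000

Append 4 zeros: 10101110000. Divide by 10111 (XOR where the leading bit is 1):
  pos 0: 10101 XOR 10111 = 00010
  pos 3: 10110 XOR 10111 = 00001
Remainder (last 4 bits) = 1000. This is the CRC / FCS.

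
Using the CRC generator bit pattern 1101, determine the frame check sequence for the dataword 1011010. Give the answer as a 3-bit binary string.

100

Append 3 zeros: 1011010000. Divide by 1101 (XOR where the leading bit is 1):
  pos 0: 1011 XOR 1101 = 0110
  pos 1: 1100 XOR 1101 = 0001
  pos 4: 1100 XOR 1101 = 0001
Remainder (last 3 bits) = 100. This is the CRC / FCS.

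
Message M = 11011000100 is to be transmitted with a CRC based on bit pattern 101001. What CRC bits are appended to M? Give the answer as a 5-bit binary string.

Append 5 zeros: 1101100010000000. Divide by 101001 (XOR where the leading bit is 1):
  pos 0: 110110 XOR 101001 = 011111
  pos 1: 111110 XOR 101001 = 010111
  pos 2: 101110 XOR 101001 = 000111
  pos 5: 111100 XOR 101001 = 010101
  pos 6: 101010 XOR 101001 = 000011
  pos 10: 110000 XOR 101001 = 011001
Remainder (last 5 bits) = 11001. This is the CRC / FCS.

11001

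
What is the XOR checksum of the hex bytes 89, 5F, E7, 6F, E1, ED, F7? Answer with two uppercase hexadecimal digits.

XOR the bytes together:
  start with 0x89
  0x89 ⊕ 0x5F = 0xD6
  0xD6 ⊕ 0xE7 = 0x31
  0x31 ⊕ 0x6F = 0x5E
  0x5E ⊕ 0xE1 = 0xBF
  0xBF ⊕ 0xED = 0x52
  0x52 ⊕ 0xF7 = 0xA5

A5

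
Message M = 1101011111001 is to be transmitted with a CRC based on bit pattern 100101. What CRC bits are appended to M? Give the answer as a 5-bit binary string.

Append 5 zeros: 110101111100100000. Divide by 100101 (XOR where the leading bit is 1):
  pos 0: 110101 XOR 100101 = 010000
  pos 1: 100001 XOR 100101 = 000100
  pos 4: 100111 XOR 100101 = 000010
  pos 8: 100010 XOR 100101 = 000111
  pos 11: 111000 XOR 100101 = 011101
  pos 12: 111010 XOR 100101 = 011111
Remainder (last 5 bits) = 11111. This is the CRC / FCS.

11111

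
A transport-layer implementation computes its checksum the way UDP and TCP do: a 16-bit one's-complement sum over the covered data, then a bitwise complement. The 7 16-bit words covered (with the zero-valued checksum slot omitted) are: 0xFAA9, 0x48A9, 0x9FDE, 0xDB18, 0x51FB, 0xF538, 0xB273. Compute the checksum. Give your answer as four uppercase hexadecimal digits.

480D

One's-complement addition (fold any carry out of bit 15 back into bit 0):
  0xFAA9 + 0x48A9 = 0x14352 → wrap carry → 0x4353
  0x4353 + 0x9FDE = 0x0E331
  0xE331 + 0xDB18 = 0x1BE49 → wrap carry → 0xBE4A
  0xBE4A + 0x51FB = 0x11045 → wrap carry → 0x1046
  0x1046 + 0xF538 = 0x1057E → wrap carry → 0x057F
  0x057F + 0xB273 = 0x0B7F2
One's-complement sum = 0xB7F2.
Checksum = ~0xB7F2 & 0xFFFF = 0x480D.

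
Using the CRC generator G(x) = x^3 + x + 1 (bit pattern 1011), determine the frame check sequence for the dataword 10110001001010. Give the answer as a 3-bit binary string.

Append 3 zeros: 10110001001010000. Divide by 1011 (XOR where the leading bit is 1):
  pos 0: 1011 XOR 1011 = 0000
  pos 7: 1001 XOR 1011 = 0010
  pos 9: 1001 XOR 1011 = 0010
  pos 11: 1000 XOR 1011 = 0011
  pos 13: 1100 XOR 1011 = 0111
Remainder (last 3 bits) = 111. This is the CRC / FCS.

111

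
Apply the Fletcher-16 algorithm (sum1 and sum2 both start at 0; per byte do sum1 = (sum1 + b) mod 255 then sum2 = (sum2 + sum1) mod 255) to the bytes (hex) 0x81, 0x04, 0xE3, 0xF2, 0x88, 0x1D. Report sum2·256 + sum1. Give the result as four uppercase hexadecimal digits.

Running sums (mod 255):
  after byte 0 (0x81): sum1=129, sum2=129
  after byte 1 (0x04): sum1=133, sum2=7
  after byte 2 (0xE3): sum1=105, sum2=112
  after byte 3 (0xF2): sum1=92, sum2=204
  after byte 4 (0x88): sum1=228, sum2=177
  after byte 5 (0x1D): sum1=2, sum2=179
Checksum = sum2·256 + sum1 = 179·256 + 2 = 45826 = 0xB302.

B302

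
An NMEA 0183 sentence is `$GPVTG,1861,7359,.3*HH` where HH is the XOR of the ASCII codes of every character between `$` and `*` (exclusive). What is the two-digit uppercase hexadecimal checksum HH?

XOR the ASCII codes of the payload characters:
  'G' = 0x47 → acc = 0x47
  'P' = 0x50 → acc = 0x17
  'V' = 0x56 → acc = 0x41
  'T' = 0x54 → acc = 0x15
  'G' = 0x47 → acc = 0x52
  ',' = 0x2C → acc = 0x7E
  '1' = 0x31 → acc = 0x4F
  '8' = 0x38 → acc = 0x77
  '6' = 0x36 → acc = 0x41
  '1' = 0x31 → acc = 0x70
  ',' = 0x2C → acc = 0x5C
  '7' = 0x37 → acc = 0x6B
  '3' = 0x33 → acc = 0x58
  '5' = 0x35 → acc = 0x6D
  '9' = 0x39 → acc = 0x54
  ',' = 0x2C → acc = 0x78
  '.' = 0x2E → acc = 0x56
  '3' = 0x33 → acc = 0x65
Checksum = 0x65.

65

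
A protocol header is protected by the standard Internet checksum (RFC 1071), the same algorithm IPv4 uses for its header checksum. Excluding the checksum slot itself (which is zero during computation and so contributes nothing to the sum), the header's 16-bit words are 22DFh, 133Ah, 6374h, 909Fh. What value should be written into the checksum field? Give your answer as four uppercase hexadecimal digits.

One's-complement addition (fold any carry out of bit 15 back into bit 0):
  0x22DF + 0x133A = 0x03619
  0x3619 + 0x6374 = 0x0998D
  0x998D + 0x909F = 0x12A2C → wrap carry → 0x2A2D
One's-complement sum = 0x2A2D.
Checksum = ~0x2A2D & 0xFFFF = 0xD5D2.

D5D2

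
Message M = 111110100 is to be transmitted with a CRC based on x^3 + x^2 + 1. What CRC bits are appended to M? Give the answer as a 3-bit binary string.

110

Append 3 zeros: 111110100000. Divide by 1101 (XOR where the leading bit is 1):
  pos 0: 1111 XOR 1101 = 0010
  pos 2: 1010 XOR 1101 = 0111
  pos 3: 1111 XOR 1101 = 0010
  pos 5: 1000 XOR 1101 = 0101
  pos 6: 1010 XOR 1101 = 0111
  pos 7: 1110 XOR 1101 = 0011
Remainder (last 3 bits) = 110. This is the CRC / FCS.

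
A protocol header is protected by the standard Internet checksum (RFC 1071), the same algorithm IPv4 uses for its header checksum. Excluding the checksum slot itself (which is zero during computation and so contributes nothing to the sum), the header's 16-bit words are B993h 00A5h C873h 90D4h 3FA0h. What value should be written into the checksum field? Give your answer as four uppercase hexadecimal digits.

One's-complement addition (fold any carry out of bit 15 back into bit 0):
  0xB993 + 0x00A5 = 0x0BA38
  0xBA38 + 0xC873 = 0x182AB → wrap carry → 0x82AC
  0x82AC + 0x90D4 = 0x11380 → wrap carry → 0x1381
  0x1381 + 0x3FA0 = 0x05321
One's-complement sum = 0x5321.
Checksum = ~0x5321 & 0xFFFF = 0xACDE.

ACDE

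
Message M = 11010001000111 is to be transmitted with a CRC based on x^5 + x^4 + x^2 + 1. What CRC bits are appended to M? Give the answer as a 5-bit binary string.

00010

Append 5 zeros: 1101000100011100000. Divide by 110101 (XOR where the leading bit is 1):
  pos 0: 110100 XOR 110101 = 000001
  pos 5: 101000 XOR 110101 = 011101
  pos 6: 111011 XOR 110101 = 001110
  pos 8: 111011 XOR 110101 = 001110
  pos 10: 111000 XOR 110101 = 001101
  pos 12: 110100 XOR 110101 = 000001
Remainder (last 5 bits) = 00010. This is the CRC / FCS.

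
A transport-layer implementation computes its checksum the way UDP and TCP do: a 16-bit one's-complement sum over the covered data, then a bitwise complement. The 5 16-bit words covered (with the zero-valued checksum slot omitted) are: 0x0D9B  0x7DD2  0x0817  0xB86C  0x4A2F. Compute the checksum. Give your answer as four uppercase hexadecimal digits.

69DF

One's-complement addition (fold any carry out of bit 15 back into bit 0):
  0x0D9B + 0x7DD2 = 0x08B6D
  0x8B6D + 0x0817 = 0x09384
  0x9384 + 0xB86C = 0x14BF0 → wrap carry → 0x4BF1
  0x4BF1 + 0x4A2F = 0x09620
One's-complement sum = 0x9620.
Checksum = ~0x9620 & 0xFFFF = 0x69DF.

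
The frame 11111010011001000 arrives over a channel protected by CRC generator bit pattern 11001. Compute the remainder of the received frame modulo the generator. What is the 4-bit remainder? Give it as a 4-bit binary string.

Modulo-2 division of 11111010011001000 by 11001:
  pos 0: 11111 XOR 11001 = 00110
  pos 2: 11001 XOR 11001 = 00000
  pos 9: 11001 XOR 11001 = 00000
Remainder = 0000 (zero — the frame passes the CRC check).

0000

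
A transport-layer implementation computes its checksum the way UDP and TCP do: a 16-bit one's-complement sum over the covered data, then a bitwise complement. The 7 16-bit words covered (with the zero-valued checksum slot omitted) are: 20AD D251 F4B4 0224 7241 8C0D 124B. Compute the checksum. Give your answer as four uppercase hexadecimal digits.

058E

One's-complement addition (fold any carry out of bit 15 back into bit 0):
  0x20AD + 0xD251 = 0x0F2FE
  0xF2FE + 0xF4B4 = 0x1E7B2 → wrap carry → 0xE7B3
  0xE7B3 + 0x0224 = 0x0E9D7
  0xE9D7 + 0x7241 = 0x15C18 → wrap carry → 0x5C19
  0x5C19 + 0x8C0D = 0x0E826
  0xE826 + 0x124B = 0x0FA71
One's-complement sum = 0xFA71.
Checksum = ~0xFA71 & 0xFFFF = 0x058E.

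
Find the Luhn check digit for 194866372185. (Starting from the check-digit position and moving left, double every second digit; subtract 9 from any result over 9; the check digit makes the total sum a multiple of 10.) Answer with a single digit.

9

Partial digits right→left: 5 8 1 2 7 3 6 6 8 4 9 1
Double every second digit counting from the check-digit position (so the 1st, 3rd, 5th, ... of the partial from the right).
  doubled (with −9 where >9): 1 2 5 3 7 9 → sum 27
  kept as-is: 8 2 3 6 4 1 → sum 24
Total = 27 + 24 = 51.
Check digit = (10 − (51 mod 10)) mod 10 = 9.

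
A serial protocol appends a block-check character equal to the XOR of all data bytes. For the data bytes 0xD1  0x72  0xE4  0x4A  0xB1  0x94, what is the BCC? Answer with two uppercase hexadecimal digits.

XOR the bytes together:
  start with 0xD1
  0xD1 ⊕ 0x72 = 0xA3
  0xA3 ⊕ 0xE4 = 0x47
  0x47 ⊕ 0x4A = 0x0D
  0x0D ⊕ 0xB1 = 0xBC
  0xBC ⊕ 0x94 = 0x28

28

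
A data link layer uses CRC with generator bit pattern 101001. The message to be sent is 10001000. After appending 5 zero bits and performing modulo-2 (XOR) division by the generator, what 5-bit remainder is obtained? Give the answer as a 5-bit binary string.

Append 5 zeros: 1000100000000. Divide by 101001 (XOR where the leading bit is 1):
  pos 0: 100010 XOR 101001 = 001011
  pos 2: 101100 XOR 101001 = 000101
  pos 5: 101000 XOR 101001 = 000001
Remainder (last 5 bits) = 00100. This is the CRC / FCS.

00100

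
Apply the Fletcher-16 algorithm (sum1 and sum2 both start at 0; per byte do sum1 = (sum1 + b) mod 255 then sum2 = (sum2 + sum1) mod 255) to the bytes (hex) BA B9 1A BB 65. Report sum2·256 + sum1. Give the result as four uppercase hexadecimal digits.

B7AF

Running sums (mod 255):
  after byte 0 (BA): sum1=186, sum2=186
  after byte 1 (B9): sum1=116, sum2=47
  after byte 2 (1A): sum1=142, sum2=189
  after byte 3 (BB): sum1=74, sum2=8
  after byte 4 (65): sum1=175, sum2=183
Checksum = sum2·256 + sum1 = 183·256 + 175 = 47023 = 0xB7AF.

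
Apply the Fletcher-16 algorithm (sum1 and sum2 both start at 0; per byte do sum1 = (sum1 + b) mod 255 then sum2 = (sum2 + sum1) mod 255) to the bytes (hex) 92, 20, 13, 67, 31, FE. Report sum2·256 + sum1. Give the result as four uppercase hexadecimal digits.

F35D

Running sums (mod 255):
  after byte 0 (92): sum1=146, sum2=146
  after byte 1 (20): sum1=178, sum2=69
  after byte 2 (13): sum1=197, sum2=11
  after byte 3 (67): sum1=45, sum2=56
  after byte 4 (31): sum1=94, sum2=150
  after byte 5 (FE): sum1=93, sum2=243
Checksum = sum2·256 + sum1 = 243·256 + 93 = 62301 = 0xF35D.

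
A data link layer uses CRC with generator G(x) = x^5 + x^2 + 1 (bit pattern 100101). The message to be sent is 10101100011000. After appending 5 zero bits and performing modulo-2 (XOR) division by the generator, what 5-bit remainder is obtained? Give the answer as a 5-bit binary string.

Append 5 zeros: 1010110001100000000. Divide by 100101 (XOR where the leading bit is 1):
  pos 0: 101011 XOR 100101 = 001110
  pos 2: 111000 XOR 100101 = 011101
  pos 3: 111010 XOR 100101 = 011111
  pos 4: 111111 XOR 100101 = 011010
  pos 5: 110101 XOR 100101 = 010000
  pos 6: 100000 XOR 100101 = 000101
  pos 9: 101000 XOR 100101 = 001101
  pos 11: 110100 XOR 100101 = 010001
  pos 12: 100010 XOR 100101 = 000111
Remainder (last 5 bits) = 01110. This is the CRC / FCS.

01110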